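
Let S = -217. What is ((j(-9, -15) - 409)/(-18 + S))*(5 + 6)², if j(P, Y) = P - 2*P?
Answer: 9680/47 ≈ 205.96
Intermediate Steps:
j(P, Y) = -P
((j(-9, -15) - 409)/(-18 + S))*(5 + 6)² = ((-1*(-9) - 409)/(-18 - 217))*(5 + 6)² = ((9 - 409)/(-235))*11² = -400*(-1/235)*121 = (80/47)*121 = 9680/47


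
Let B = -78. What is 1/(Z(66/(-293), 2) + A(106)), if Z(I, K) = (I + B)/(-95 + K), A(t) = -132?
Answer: -9083/1191316 ≈ -0.0076243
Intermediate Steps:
Z(I, K) = (-78 + I)/(-95 + K) (Z(I, K) = (I - 78)/(-95 + K) = (-78 + I)/(-95 + K))
1/(Z(66/(-293), 2) + A(106)) = 1/((-78 + 66/(-293))/(-95 + 2) - 132) = 1/((-78 + 66*(-1/293))/(-93) - 132) = 1/(-(-78 - 66/293)/93 - 132) = 1/(-1/93*(-22920/293) - 132) = 1/(7640/9083 - 132) = 1/(-1191316/9083) = -9083/1191316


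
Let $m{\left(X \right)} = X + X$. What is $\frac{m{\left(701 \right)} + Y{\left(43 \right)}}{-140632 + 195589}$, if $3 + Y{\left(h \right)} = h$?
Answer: $\frac{206}{7851} \approx 0.026239$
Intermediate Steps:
$Y{\left(h \right)} = -3 + h$
$m{\left(X \right)} = 2 X$
$\frac{m{\left(701 \right)} + Y{\left(43 \right)}}{-140632 + 195589} = \frac{2 \cdot 701 + \left(-3 + 43\right)}{-140632 + 195589} = \frac{1402 + 40}{54957} = 1442 \cdot \frac{1}{54957} = \frac{206}{7851}$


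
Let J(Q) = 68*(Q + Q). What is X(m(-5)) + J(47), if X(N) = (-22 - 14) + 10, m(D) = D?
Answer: 6366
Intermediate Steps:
X(N) = -26 (X(N) = -36 + 10 = -26)
J(Q) = 136*Q (J(Q) = 68*(2*Q) = 136*Q)
X(m(-5)) + J(47) = -26 + 136*47 = -26 + 6392 = 6366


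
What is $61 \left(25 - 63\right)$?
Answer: $-2318$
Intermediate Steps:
$61 \left(25 - 63\right) = 61 \left(-38\right) = -2318$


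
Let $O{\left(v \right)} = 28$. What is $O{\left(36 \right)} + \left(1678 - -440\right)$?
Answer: $2146$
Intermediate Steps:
$O{\left(36 \right)} + \left(1678 - -440\right) = 28 + \left(1678 - -440\right) = 28 + \left(1678 + 440\right) = 28 + 2118 = 2146$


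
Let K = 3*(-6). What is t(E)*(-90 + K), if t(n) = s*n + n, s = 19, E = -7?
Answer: 15120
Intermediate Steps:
K = -18
t(n) = 20*n (t(n) = 19*n + n = 20*n)
t(E)*(-90 + K) = (20*(-7))*(-90 - 18) = -140*(-108) = 15120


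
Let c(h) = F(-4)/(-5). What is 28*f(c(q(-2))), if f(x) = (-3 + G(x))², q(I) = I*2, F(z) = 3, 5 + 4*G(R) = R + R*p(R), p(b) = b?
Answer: 1300327/2500 ≈ 520.13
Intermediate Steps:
G(R) = -5/4 + R/4 + R²/4 (G(R) = -5/4 + (R + R*R)/4 = -5/4 + (R + R²)/4 = -5/4 + (R/4 + R²/4) = -5/4 + R/4 + R²/4)
q(I) = 2*I
c(h) = -⅗ (c(h) = 3/(-5) = 3*(-⅕) = -⅗)
f(x) = (-17/4 + x/4 + x²/4)² (f(x) = (-3 + (-5/4 + x/4 + x²/4))² = (-17/4 + x/4 + x²/4)²)
28*f(c(q(-2))) = 28*((-17 - ⅗ + (-⅗)²)²/16) = 28*((-17 - ⅗ + 9/25)²/16) = 28*((-431/25)²/16) = 28*((1/16)*(185761/625)) = 28*(185761/10000) = 1300327/2500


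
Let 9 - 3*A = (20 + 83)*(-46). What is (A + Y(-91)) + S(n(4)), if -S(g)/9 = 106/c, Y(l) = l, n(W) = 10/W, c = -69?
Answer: 103856/69 ≈ 1505.2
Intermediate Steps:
S(g) = 318/23 (S(g) = -954/(-69) = -954*(-1)/69 = -9*(-106/69) = 318/23)
A = 4747/3 (A = 3 - (20 + 83)*(-46)/3 = 3 - 103*(-46)/3 = 3 - ⅓*(-4738) = 3 + 4738/3 = 4747/3 ≈ 1582.3)
(A + Y(-91)) + S(n(4)) = (4747/3 - 91) + 318/23 = 4474/3 + 318/23 = 103856/69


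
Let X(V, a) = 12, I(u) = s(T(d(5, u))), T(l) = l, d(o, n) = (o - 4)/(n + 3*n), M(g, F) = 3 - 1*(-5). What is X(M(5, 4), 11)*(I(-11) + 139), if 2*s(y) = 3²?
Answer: 1722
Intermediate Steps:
M(g, F) = 8 (M(g, F) = 3 + 5 = 8)
d(o, n) = (-4 + o)/(4*n) (d(o, n) = (-4 + o)/((4*n)) = (-4 + o)*(1/(4*n)) = (-4 + o)/(4*n))
s(y) = 9/2 (s(y) = (½)*3² = (½)*9 = 9/2)
I(u) = 9/2
X(M(5, 4), 11)*(I(-11) + 139) = 12*(9/2 + 139) = 12*(287/2) = 1722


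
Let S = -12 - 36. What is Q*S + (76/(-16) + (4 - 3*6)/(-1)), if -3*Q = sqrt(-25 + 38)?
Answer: 37/4 + 16*sqrt(13) ≈ 66.939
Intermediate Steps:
S = -48
Q = -sqrt(13)/3 (Q = -sqrt(-25 + 38)/3 = -sqrt(13)/3 ≈ -1.2019)
Q*S + (76/(-16) + (4 - 3*6)/(-1)) = -sqrt(13)/3*(-48) + (76/(-16) + (4 - 3*6)/(-1)) = 16*sqrt(13) + (76*(-1/16) + (4 - 18)*(-1)) = 16*sqrt(13) + (-19/4 - 14*(-1)) = 16*sqrt(13) + (-19/4 + 14) = 16*sqrt(13) + 37/4 = 37/4 + 16*sqrt(13)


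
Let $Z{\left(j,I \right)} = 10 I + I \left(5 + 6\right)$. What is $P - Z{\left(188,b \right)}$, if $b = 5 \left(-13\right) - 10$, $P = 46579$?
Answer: $48154$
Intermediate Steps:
$b = -75$ ($b = -65 - 10 = -75$)
$Z{\left(j,I \right)} = 21 I$ ($Z{\left(j,I \right)} = 10 I + I 11 = 10 I + 11 I = 21 I$)
$P - Z{\left(188,b \right)} = 46579 - 21 \left(-75\right) = 46579 - -1575 = 46579 + 1575 = 48154$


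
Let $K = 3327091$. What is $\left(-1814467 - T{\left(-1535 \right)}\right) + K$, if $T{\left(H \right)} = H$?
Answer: $1514159$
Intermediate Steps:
$\left(-1814467 - T{\left(-1535 \right)}\right) + K = \left(-1814467 - -1535\right) + 3327091 = \left(-1814467 + 1535\right) + 3327091 = -1812932 + 3327091 = 1514159$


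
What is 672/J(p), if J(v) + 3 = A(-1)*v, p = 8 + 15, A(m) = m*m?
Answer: 168/5 ≈ 33.600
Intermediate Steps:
A(m) = m²
p = 23
J(v) = -3 + v (J(v) = -3 + (-1)²*v = -3 + 1*v = -3 + v)
672/J(p) = 672/(-3 + 23) = 672/20 = 672*(1/20) = 168/5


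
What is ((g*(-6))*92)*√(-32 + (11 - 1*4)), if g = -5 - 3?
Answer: 22080*I ≈ 22080.0*I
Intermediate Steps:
g = -8
((g*(-6))*92)*√(-32 + (11 - 1*4)) = (-8*(-6)*92)*√(-32 + (11 - 1*4)) = (48*92)*√(-32 + (11 - 4)) = 4416*√(-32 + 7) = 4416*√(-25) = 4416*(5*I) = 22080*I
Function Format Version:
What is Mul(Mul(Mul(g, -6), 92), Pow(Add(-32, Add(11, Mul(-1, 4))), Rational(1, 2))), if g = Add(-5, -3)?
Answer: Mul(22080, I) ≈ Mul(22080., I)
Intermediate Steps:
g = -8
Mul(Mul(Mul(g, -6), 92), Pow(Add(-32, Add(11, Mul(-1, 4))), Rational(1, 2))) = Mul(Mul(Mul(-8, -6), 92), Pow(Add(-32, Add(11, Mul(-1, 4))), Rational(1, 2))) = Mul(Mul(48, 92), Pow(Add(-32, Add(11, -4)), Rational(1, 2))) = Mul(4416, Pow(Add(-32, 7), Rational(1, 2))) = Mul(4416, Pow(-25, Rational(1, 2))) = Mul(4416, Mul(5, I)) = Mul(22080, I)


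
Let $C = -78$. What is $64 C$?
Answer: $-4992$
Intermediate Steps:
$64 C = 64 \left(-78\right) = -4992$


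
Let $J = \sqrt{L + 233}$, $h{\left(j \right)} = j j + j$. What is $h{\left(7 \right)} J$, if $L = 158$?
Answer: $56 \sqrt{391} \approx 1107.3$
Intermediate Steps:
$h{\left(j \right)} = j + j^{2}$ ($h{\left(j \right)} = j^{2} + j = j + j^{2}$)
$J = \sqrt{391}$ ($J = \sqrt{158 + 233} = \sqrt{391} \approx 19.774$)
$h{\left(7 \right)} J = 7 \left(1 + 7\right) \sqrt{391} = 7 \cdot 8 \sqrt{391} = 56 \sqrt{391}$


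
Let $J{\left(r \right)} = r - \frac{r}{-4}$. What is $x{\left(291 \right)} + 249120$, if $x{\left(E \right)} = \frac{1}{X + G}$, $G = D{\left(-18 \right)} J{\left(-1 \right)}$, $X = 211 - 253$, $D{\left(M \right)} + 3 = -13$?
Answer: $\frac{5480639}{22} \approx 2.4912 \cdot 10^{5}$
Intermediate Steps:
$D{\left(M \right)} = -16$ ($D{\left(M \right)} = -3 - 13 = -16$)
$J{\left(r \right)} = \frac{5 r}{4}$ ($J{\left(r \right)} = r - r \left(- \frac{1}{4}\right) = r - - \frac{r}{4} = r + \frac{r}{4} = \frac{5 r}{4}$)
$X = -42$ ($X = 211 - 253 = -42$)
$G = 20$ ($G = - 16 \cdot \frac{5}{4} \left(-1\right) = \left(-16\right) \left(- \frac{5}{4}\right) = 20$)
$x{\left(E \right)} = - \frac{1}{22}$ ($x{\left(E \right)} = \frac{1}{-42 + 20} = \frac{1}{-22} = - \frac{1}{22}$)
$x{\left(291 \right)} + 249120 = - \frac{1}{22} + 249120 = \frac{5480639}{22}$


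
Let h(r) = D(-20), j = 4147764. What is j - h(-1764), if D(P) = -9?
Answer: 4147773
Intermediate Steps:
h(r) = -9
j - h(-1764) = 4147764 - 1*(-9) = 4147764 + 9 = 4147773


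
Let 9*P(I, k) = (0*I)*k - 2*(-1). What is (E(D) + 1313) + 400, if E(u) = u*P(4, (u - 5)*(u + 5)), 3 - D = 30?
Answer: 1707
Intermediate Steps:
D = -27 (D = 3 - 1*30 = 3 - 30 = -27)
P(I, k) = 2/9 (P(I, k) = ((0*I)*k - 2*(-1))/9 = (0*k + 2)/9 = (0 + 2)/9 = (1/9)*2 = 2/9)
E(u) = 2*u/9 (E(u) = u*(2/9) = 2*u/9)
(E(D) + 1313) + 400 = ((2/9)*(-27) + 1313) + 400 = (-6 + 1313) + 400 = 1307 + 400 = 1707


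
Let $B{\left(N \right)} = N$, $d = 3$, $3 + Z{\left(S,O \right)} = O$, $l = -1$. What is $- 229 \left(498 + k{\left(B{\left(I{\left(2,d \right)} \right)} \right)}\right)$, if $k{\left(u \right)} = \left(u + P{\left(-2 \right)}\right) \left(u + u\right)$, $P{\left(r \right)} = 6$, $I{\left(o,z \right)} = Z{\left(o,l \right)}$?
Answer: $-110378$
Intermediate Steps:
$Z{\left(S,O \right)} = -3 + O$
$I{\left(o,z \right)} = -4$ ($I{\left(o,z \right)} = -3 - 1 = -4$)
$k{\left(u \right)} = 2 u \left(6 + u\right)$ ($k{\left(u \right)} = \left(u + 6\right) \left(u + u\right) = \left(6 + u\right) 2 u = 2 u \left(6 + u\right)$)
$- 229 \left(498 + k{\left(B{\left(I{\left(2,d \right)} \right)} \right)}\right) = - 229 \left(498 + 2 \left(-4\right) \left(6 - 4\right)\right) = - 229 \left(498 + 2 \left(-4\right) 2\right) = - 229 \left(498 - 16\right) = \left(-229\right) 482 = -110378$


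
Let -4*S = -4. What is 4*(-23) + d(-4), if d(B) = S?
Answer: -91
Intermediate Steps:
S = 1 (S = -¼*(-4) = 1)
d(B) = 1
4*(-23) + d(-4) = 4*(-23) + 1 = -92 + 1 = -91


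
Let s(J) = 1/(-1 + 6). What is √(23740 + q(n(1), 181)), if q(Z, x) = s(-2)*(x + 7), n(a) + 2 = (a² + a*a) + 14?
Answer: 2*√148610/5 ≈ 154.20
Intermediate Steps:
s(J) = ⅕ (s(J) = 1/5 = ⅕)
n(a) = 12 + 2*a² (n(a) = -2 + ((a² + a*a) + 14) = -2 + ((a² + a²) + 14) = -2 + (2*a² + 14) = -2 + (14 + 2*a²) = 12 + 2*a²)
q(Z, x) = 7/5 + x/5 (q(Z, x) = (x + 7)/5 = (7 + x)/5 = 7/5 + x/5)
√(23740 + q(n(1), 181)) = √(23740 + (7/5 + (⅕)*181)) = √(23740 + (7/5 + 181/5)) = √(23740 + 188/5) = √(118888/5) = 2*√148610/5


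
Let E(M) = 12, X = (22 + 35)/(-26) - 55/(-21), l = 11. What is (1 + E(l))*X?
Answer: 233/42 ≈ 5.5476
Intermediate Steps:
X = 233/546 (X = 57*(-1/26) - 55*(-1/21) = -57/26 + 55/21 = 233/546 ≈ 0.42674)
(1 + E(l))*X = (1 + 12)*(233/546) = 13*(233/546) = 233/42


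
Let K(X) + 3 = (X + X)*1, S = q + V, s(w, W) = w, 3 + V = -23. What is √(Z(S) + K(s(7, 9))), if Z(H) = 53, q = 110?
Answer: 8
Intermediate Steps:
V = -26 (V = -3 - 23 = -26)
S = 84 (S = 110 - 26 = 84)
K(X) = -3 + 2*X (K(X) = -3 + (X + X)*1 = -3 + (2*X)*1 = -3 + 2*X)
√(Z(S) + K(s(7, 9))) = √(53 + (-3 + 2*7)) = √(53 + (-3 + 14)) = √(53 + 11) = √64 = 8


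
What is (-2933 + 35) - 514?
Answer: -3412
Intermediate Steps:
(-2933 + 35) - 514 = -2898 - 514 = -3412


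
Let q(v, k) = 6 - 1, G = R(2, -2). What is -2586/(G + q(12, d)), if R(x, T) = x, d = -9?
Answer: -2586/7 ≈ -369.43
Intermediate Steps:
G = 2
q(v, k) = 5
-2586/(G + q(12, d)) = -2586/(2 + 5) = -2586/7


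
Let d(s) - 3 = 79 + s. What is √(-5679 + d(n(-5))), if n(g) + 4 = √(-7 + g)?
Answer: √(-5601 + 2*I*√3) ≈ 0.0231 + 74.84*I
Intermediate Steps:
n(g) = -4 + √(-7 + g)
d(s) = 82 + s (d(s) = 3 + (79 + s) = 82 + s)
√(-5679 + d(n(-5))) = √(-5679 + (82 + (-4 + √(-7 - 5)))) = √(-5679 + (82 + (-4 + √(-12)))) = √(-5679 + (82 + (-4 + 2*I*√3))) = √(-5679 + (78 + 2*I*√3)) = √(-5601 + 2*I*√3)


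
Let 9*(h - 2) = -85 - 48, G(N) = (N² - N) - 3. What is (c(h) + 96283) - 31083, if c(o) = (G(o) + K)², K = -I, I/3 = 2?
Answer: 610865161/6561 ≈ 93106.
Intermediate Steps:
G(N) = -3 + N² - N
I = 6 (I = 3*2 = 6)
h = -115/9 (h = 2 + (-85 - 48)/9 = 2 + (⅑)*(-133) = 2 - 133/9 = -115/9 ≈ -12.778)
K = -6 (K = -1*6 = -6)
c(o) = (-9 + o² - o)² (c(o) = ((-3 + o² - o) - 6)² = (-9 + o² - o)²)
(c(h) + 96283) - 31083 = ((9 - 115/9 - (-115/9)²)² + 96283) - 31083 = ((9 - 115/9 - 1*13225/81)² + 96283) - 31083 = ((9 - 115/9 - 13225/81)² + 96283) - 31083 = ((-13531/81)² + 96283) - 31083 = (183087961/6561 + 96283) - 31083 = 814800724/6561 - 31083 = 610865161/6561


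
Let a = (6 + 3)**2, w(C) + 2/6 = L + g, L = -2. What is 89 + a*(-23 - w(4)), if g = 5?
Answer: -1990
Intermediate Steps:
w(C) = 8/3 (w(C) = -1/3 + (-2 + 5) = -1/3 + 3 = 8/3)
a = 81 (a = 9**2 = 81)
89 + a*(-23 - w(4)) = 89 + 81*(-23 - 1*8/3) = 89 + 81*(-23 - 8/3) = 89 + 81*(-77/3) = 89 - 2079 = -1990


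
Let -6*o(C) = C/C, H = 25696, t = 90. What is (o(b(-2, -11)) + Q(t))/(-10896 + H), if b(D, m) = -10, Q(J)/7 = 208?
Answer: 1747/17760 ≈ 0.098367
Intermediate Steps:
Q(J) = 1456 (Q(J) = 7*208 = 1456)
o(C) = -1/6 (o(C) = -C/(6*C) = -1/6*1 = -1/6)
(o(b(-2, -11)) + Q(t))/(-10896 + H) = (-1/6 + 1456)/(-10896 + 25696) = (8735/6)/14800 = (8735/6)*(1/14800) = 1747/17760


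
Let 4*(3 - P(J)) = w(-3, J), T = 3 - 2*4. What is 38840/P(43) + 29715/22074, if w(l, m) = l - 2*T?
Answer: 807907/26 ≈ 31073.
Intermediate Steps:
T = -5 (T = 3 - 8 = -5)
w(l, m) = 10 + l (w(l, m) = l - 2*(-5) = l + 10 = 10 + l)
P(J) = 5/4 (P(J) = 3 - (10 - 3)/4 = 3 - ¼*7 = 3 - 7/4 = 5/4)
38840/P(43) + 29715/22074 = 38840/(5/4) + 29715/22074 = 38840*(⅘) + 29715*(1/22074) = 31072 + 35/26 = 807907/26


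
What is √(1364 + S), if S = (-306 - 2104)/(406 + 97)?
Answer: √343892046/503 ≈ 36.867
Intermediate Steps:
S = -2410/503 ≈ -4.7913
√(1364 + S) = √(1364 - 2410/503) = √(683682/503) = √343892046/503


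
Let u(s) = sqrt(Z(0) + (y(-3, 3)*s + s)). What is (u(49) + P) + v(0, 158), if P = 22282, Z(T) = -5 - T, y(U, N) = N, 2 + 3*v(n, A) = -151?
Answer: 22231 + sqrt(191) ≈ 22245.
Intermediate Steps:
v(n, A) = -51 (v(n, A) = -2/3 + (1/3)*(-151) = -2/3 - 151/3 = -51)
u(s) = sqrt(-5 + 4*s) (u(s) = sqrt((-5 - 1*0) + (3*s + s)) = sqrt((-5 + 0) + 4*s) = sqrt(-5 + 4*s))
(u(49) + P) + v(0, 158) = (sqrt(-5 + 4*49) + 22282) - 51 = (sqrt(-5 + 196) + 22282) - 51 = (sqrt(191) + 22282) - 51 = (22282 + sqrt(191)) - 51 = 22231 + sqrt(191)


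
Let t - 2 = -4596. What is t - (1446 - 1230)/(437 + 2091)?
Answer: -1451731/316 ≈ -4594.1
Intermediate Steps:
t = -4594 (t = 2 - 4596 = -4594)
t - (1446 - 1230)/(437 + 2091) = -4594 - (1446 - 1230)/(437 + 2091) = -4594 - 216/2528 = -4594 - 1*27/316 = -4594 - 27/316 = -1451731/316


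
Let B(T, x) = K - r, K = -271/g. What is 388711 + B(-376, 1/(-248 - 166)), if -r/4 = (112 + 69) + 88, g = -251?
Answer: 97836808/251 ≈ 3.8979e+5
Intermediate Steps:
r = -1076 (r = -4*((112 + 69) + 88) = -4*(181 + 88) = -4*269 = -1076)
K = 271/251 (K = -271/(-251) = -271*(-1/251) = 271/251 ≈ 1.0797)
B(T, x) = 270347/251 (B(T, x) = 271/251 - 1*(-1076) = 271/251 + 1076 = 270347/251)
388711 + B(-376, 1/(-248 - 166)) = 388711 + 270347/251 = 97836808/251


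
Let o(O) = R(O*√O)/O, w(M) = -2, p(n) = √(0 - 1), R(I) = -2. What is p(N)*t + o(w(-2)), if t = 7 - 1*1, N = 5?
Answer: 1 + 6*I ≈ 1.0 + 6.0*I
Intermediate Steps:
p(n) = I (p(n) = √(-1) = I)
t = 6 (t = 7 - 1 = 6)
o(O) = -2/O
p(N)*t + o(w(-2)) = I*6 - 2/(-2) = 6*I - 2*(-½) = 6*I + 1 = 1 + 6*I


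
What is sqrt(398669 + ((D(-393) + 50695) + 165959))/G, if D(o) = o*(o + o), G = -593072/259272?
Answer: -32409*sqrt(924221)/74134 ≈ -420.28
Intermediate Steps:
G = -74134/32409 (G = -593072*1/259272 = -74134/32409 ≈ -2.2875)
D(o) = 2*o**2 (D(o) = o*(2*o) = 2*o**2)
sqrt(398669 + ((D(-393) + 50695) + 165959))/G = sqrt(398669 + ((2*(-393)**2 + 50695) + 165959))/(-74134/32409) = sqrt(398669 + ((2*154449 + 50695) + 165959))*(-32409/74134) = sqrt(398669 + ((308898 + 50695) + 165959))*(-32409/74134) = sqrt(398669 + (359593 + 165959))*(-32409/74134) = sqrt(398669 + 525552)*(-32409/74134) = sqrt(924221)*(-32409/74134) = -32409*sqrt(924221)/74134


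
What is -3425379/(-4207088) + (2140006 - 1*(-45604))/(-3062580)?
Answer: 64772180707/644227178352 ≈ 0.10054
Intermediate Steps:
-3425379/(-4207088) + (2140006 - 1*(-45604))/(-3062580) = -3425379*(-1/4207088) + (2140006 + 45604)*(-1/3062580) = 3425379/4207088 + 2185610*(-1/3062580) = 3425379/4207088 - 218561/306258 = 64772180707/644227178352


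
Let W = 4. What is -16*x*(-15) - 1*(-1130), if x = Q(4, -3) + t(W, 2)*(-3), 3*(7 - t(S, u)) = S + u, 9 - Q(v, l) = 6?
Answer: -1750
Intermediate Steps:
Q(v, l) = 3 (Q(v, l) = 9 - 1*6 = 9 - 6 = 3)
t(S, u) = 7 - S/3 - u/3 (t(S, u) = 7 - (S + u)/3 = 7 + (-S/3 - u/3) = 7 - S/3 - u/3)
x = -12 (x = 3 + (7 - 1/3*4 - 1/3*2)*(-3) = 3 + (7 - 4/3 - 2/3)*(-3) = 3 + 5*(-3) = 3 - 15 = -12)
-16*x*(-15) - 1*(-1130) = -16*(-12)*(-15) - 1*(-1130) = 192*(-15) + 1130 = -2880 + 1130 = -1750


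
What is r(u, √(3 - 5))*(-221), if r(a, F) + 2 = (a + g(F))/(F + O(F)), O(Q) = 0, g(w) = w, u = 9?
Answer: 221 + 1989*I*√2/2 ≈ 221.0 + 1406.4*I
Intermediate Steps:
r(a, F) = -2 + (F + a)/F (r(a, F) = -2 + (a + F)/(F + 0) = -2 + (F + a)/F)
r(u, √(3 - 5))*(-221) = ((9 - √(3 - 5))/(√(3 - 5)))*(-221) = ((9 - √(-2))/(√(-2)))*(-221) = ((9 - I*√2)/((I*√2)))*(-221) = ((-I*√2/2)*(9 - I*√2))*(-221) = -I*√2*(9 - I*√2)/2*(-221) = 221*I*√2*(9 - I*√2)/2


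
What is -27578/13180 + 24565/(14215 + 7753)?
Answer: -70516701/72384560 ≈ -0.97420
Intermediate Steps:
-27578/13180 + 24565/(14215 + 7753) = -27578*1/13180 + 24565/21968 = -13789/6590 + 24565*(1/21968) = -13789/6590 + 24565/21968 = -70516701/72384560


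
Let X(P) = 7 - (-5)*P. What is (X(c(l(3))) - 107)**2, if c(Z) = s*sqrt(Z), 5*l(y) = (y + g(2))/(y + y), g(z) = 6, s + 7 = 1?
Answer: 10270 + 600*sqrt(30) ≈ 13556.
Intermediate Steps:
s = -6 (s = -7 + 1 = -6)
l(y) = (6 + y)/(10*y) (l(y) = ((y + 6)/(y + y))/5 = ((6 + y)/((2*y)))/5 = ((6 + y)*(1/(2*y)))/5 = ((6 + y)/(2*y))/5 = (6 + y)/(10*y))
c(Z) = -6*sqrt(Z)
X(P) = 7 + 5*P
(X(c(l(3))) - 107)**2 = ((7 + 5*(-6*sqrt(30)*sqrt(6 + 3)/30)) - 107)**2 = ((7 + 5*(-6*sqrt(30)/10)) - 107)**2 = ((7 + 5*(-3*sqrt(30)/5)) - 107)**2 = ((7 - 3*sqrt(30)) - 107)**2 = (-100 - 3*sqrt(30))**2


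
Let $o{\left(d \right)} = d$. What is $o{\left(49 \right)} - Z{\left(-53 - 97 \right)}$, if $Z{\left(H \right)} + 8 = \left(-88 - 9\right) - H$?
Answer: $4$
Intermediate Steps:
$Z{\left(H \right)} = -105 - H$ ($Z{\left(H \right)} = -8 - \left(97 + H\right) = -105 - H$)
$o{\left(49 \right)} - Z{\left(-53 - 97 \right)} = 49 - \left(-105 - \left(-53 - 97\right)\right) = 49 - \left(-105 - -150\right) = 49 - \left(-105 + 150\right) = 49 - 45 = 4$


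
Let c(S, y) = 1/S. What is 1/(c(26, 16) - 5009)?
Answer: -26/130233 ≈ -0.00019964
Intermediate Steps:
1/(c(26, 16) - 5009) = 1/(1/26 - 5009) = 1/(-130233/26) = -26/130233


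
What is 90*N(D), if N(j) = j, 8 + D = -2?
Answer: -900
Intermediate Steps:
D = -10 (D = -8 - 2 = -10)
90*N(D) = 90*(-10) = -900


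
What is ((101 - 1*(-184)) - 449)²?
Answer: 26896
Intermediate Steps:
((101 - 1*(-184)) - 449)² = ((101 + 184) - 449)² = (285 - 449)² = (-164)² = 26896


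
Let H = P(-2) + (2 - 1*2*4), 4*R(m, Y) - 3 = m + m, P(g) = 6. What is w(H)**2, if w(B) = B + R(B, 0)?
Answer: 9/16 ≈ 0.56250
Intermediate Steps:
R(m, Y) = 3/4 + m/2 (R(m, Y) = 3/4 + (m + m)/4 = 3/4 + (2*m)/4 = 3/4 + m/2)
H = 0 (H = 6 + (2 - 1*2*4) = 6 + (2 - 2*4) = 6 + (2 - 8) = 6 - 6 = 0)
w(B) = 3/4 + 3*B/2 (w(B) = B + (3/4 + B/2) = 3/4 + 3*B/2)
w(H)**2 = (3/4 + (3/2)*0)**2 = (3/4 + 0)**2 = (3/4)**2 = 9/16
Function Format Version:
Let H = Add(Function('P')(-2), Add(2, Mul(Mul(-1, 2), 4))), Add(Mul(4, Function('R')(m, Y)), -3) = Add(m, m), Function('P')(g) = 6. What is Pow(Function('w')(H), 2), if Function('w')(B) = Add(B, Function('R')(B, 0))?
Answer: Rational(9, 16) ≈ 0.56250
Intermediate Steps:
Function('R')(m, Y) = Add(Rational(3, 4), Mul(Rational(1, 2), m)) (Function('R')(m, Y) = Add(Rational(3, 4), Mul(Rational(1, 4), Add(m, m))) = Add(Rational(3, 4), Mul(Rational(1, 4), Mul(2, m))) = Add(Rational(3, 4), Mul(Rational(1, 2), m)))
H = 0 (H = Add(6, Add(2, Mul(Mul(-1, 2), 4))) = Add(6, Add(2, Mul(-2, 4))) = Add(6, Add(2, -8)) = Add(6, -6) = 0)
Function('w')(B) = Add(Rational(3, 4), Mul(Rational(3, 2), B)) (Function('w')(B) = Add(B, Add(Rational(3, 4), Mul(Rational(1, 2), B))) = Add(Rational(3, 4), Mul(Rational(3, 2), B)))
Pow(Function('w')(H), 2) = Pow(Add(Rational(3, 4), Mul(Rational(3, 2), 0)), 2) = Pow(Add(Rational(3, 4), 0), 2) = Pow(Rational(3, 4), 2) = Rational(9, 16)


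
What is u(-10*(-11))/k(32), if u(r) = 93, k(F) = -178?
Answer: -93/178 ≈ -0.52247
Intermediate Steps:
u(-10*(-11))/k(32) = 93/(-178) = 93*(-1/178) = -93/178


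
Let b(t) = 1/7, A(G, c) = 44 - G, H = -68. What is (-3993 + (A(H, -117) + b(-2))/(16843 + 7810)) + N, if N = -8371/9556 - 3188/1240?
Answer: -1021525504890281/255608713780 ≈ -3996.4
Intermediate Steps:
N = -5105571/1481180 (N = -8371*1/9556 - 3188*1/1240 = -8371/9556 - 797/310 = -5105571/1481180 ≈ -3.4470)
b(t) = ⅐
(-3993 + (A(H, -117) + b(-2))/(16843 + 7810)) + N = (-3993 + ((44 - 1*(-68)) + ⅐)/(16843 + 7810)) - 5105571/1481180 = (-3993 + ((44 + 68) + ⅐)/24653) - 5105571/1481180 = (-3993 + (112 + ⅐)*(1/24653)) - 5105571/1481180 = (-3993 + (785/7)*(1/24653)) - 5105571/1481180 = (-3993 + 785/172571) - 5105571/1481180 = -689075218/172571 - 5105571/1481180 = -1021525504890281/255608713780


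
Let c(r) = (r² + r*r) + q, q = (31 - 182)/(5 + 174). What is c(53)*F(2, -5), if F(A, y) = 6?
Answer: 6032826/179 ≈ 33703.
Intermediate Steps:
q = -151/179 ≈ -0.84358
c(r) = -151/179 + 2*r² (c(r) = (r² + r*r) - 151/179 = (r² + r²) - 151/179 = 2*r² - 151/179 = -151/179 + 2*r²)
c(53)*F(2, -5) = (-151/179 + 2*53²)*6 = (-151/179 + 2*2809)*6 = (-151/179 + 5618)*6 = (1005471/179)*6 = 6032826/179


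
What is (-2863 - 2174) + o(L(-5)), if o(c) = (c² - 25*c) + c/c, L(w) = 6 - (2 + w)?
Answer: -5180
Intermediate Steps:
L(w) = 4 - w (L(w) = 6 + (-2 - w) = 4 - w)
o(c) = 1 + c² - 25*c (o(c) = (c² - 25*c) + 1 = 1 + c² - 25*c)
(-2863 - 2174) + o(L(-5)) = (-2863 - 2174) + (1 + (4 - 1*(-5))² - 25*(4 - 1*(-5))) = -5037 + (1 + (4 + 5)² - 25*(4 + 5)) = -5037 + (1 + 9² - 25*9) = -5037 + (1 + 81 - 225) = -5037 - 143 = -5180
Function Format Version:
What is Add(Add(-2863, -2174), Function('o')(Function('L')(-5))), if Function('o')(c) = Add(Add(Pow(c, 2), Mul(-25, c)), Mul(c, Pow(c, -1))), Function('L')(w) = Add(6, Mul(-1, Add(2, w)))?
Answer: -5180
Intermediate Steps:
Function('L')(w) = Add(4, Mul(-1, w)) (Function('L')(w) = Add(6, Add(-2, Mul(-1, w))) = Add(4, Mul(-1, w)))
Function('o')(c) = Add(1, Pow(c, 2), Mul(-25, c)) (Function('o')(c) = Add(Add(Pow(c, 2), Mul(-25, c)), 1) = Add(1, Pow(c, 2), Mul(-25, c)))
Add(Add(-2863, -2174), Function('o')(Function('L')(-5))) = Add(Add(-2863, -2174), Add(1, Pow(Add(4, Mul(-1, -5)), 2), Mul(-25, Add(4, Mul(-1, -5))))) = Add(-5037, Add(1, Pow(Add(4, 5), 2), Mul(-25, Add(4, 5)))) = Add(-5037, Add(1, Pow(9, 2), Mul(-25, 9))) = Add(-5037, Add(1, 81, -225)) = Add(-5037, -143) = -5180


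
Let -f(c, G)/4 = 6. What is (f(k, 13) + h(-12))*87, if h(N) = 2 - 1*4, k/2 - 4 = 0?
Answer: -2262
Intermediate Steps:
k = 8 (k = 8 + 2*0 = 8 + 0 = 8)
f(c, G) = -24 (f(c, G) = -4*6 = -24)
h(N) = -2 (h(N) = 2 - 4 = -2)
(f(k, 13) + h(-12))*87 = (-24 - 2)*87 = -26*87 = -2262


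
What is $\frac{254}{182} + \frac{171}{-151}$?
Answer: $\frac{3616}{13741} \approx 0.26315$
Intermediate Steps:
$\frac{254}{182} + \frac{171}{-151} = 254 \cdot \frac{1}{182} + 171 \left(- \frac{1}{151}\right) = \frac{127}{91} - \frac{171}{151} = \frac{3616}{13741}$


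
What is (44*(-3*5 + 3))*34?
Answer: -17952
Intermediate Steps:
(44*(-3*5 + 3))*34 = (44*(-15 + 3))*34 = (44*(-12))*34 = -528*34 = -17952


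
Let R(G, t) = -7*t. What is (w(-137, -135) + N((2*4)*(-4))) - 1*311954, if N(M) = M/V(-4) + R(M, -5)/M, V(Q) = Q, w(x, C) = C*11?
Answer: -10029827/32 ≈ -3.1343e+5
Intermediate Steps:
w(x, C) = 11*C
N(M) = 35/M - M/4 (N(M) = M/(-4) + (-7*(-5))/M = M*(-¼) + 35/M = -M/4 + 35/M = 35/M - M/4)
(w(-137, -135) + N((2*4)*(-4))) - 1*311954 = (11*(-135) + (35/(((2*4)*(-4))) - 2*4*(-4)/4)) - 1*311954 = (-1485 + (35/((8*(-4))) - 2*(-4))) - 311954 = (-1485 + (35/(-32) - ¼*(-32))) - 311954 = (-1485 + (35*(-1/32) + 8)) - 311954 = (-1485 + (-35/32 + 8)) - 311954 = (-1485 + 221/32) - 311954 = -47299/32 - 311954 = -10029827/32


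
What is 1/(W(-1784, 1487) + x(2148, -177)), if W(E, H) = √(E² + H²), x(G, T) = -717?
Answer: 717/4879736 + 5*√215753/4879736 ≈ 0.00062287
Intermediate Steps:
1/(W(-1784, 1487) + x(2148, -177)) = 1/(√((-1784)² + 1487²) - 717) = 1/(√(3182656 + 2211169) - 717) = 1/(√5393825 - 717) = 1/(5*√215753 - 717) = 1/(-717 + 5*√215753)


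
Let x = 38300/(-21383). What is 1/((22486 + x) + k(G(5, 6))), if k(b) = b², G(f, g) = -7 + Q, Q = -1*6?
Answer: 21383/484393565 ≈ 4.4144e-5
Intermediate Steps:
x = -38300/21383 (x = 38300*(-1/21383) = -38300/21383 ≈ -1.7911)
Q = -6
G(f, g) = -13 (G(f, g) = -7 - 6 = -13)
1/((22486 + x) + k(G(5, 6))) = 1/((22486 - 38300/21383) + (-13)²) = 1/(480779838/21383 + 169) = 1/(484393565/21383) = 21383/484393565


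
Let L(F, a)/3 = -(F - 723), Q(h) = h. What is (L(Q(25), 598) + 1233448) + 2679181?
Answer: 3914723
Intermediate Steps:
L(F, a) = 2169 - 3*F (L(F, a) = 3*(-(F - 723)) = 3*(-(-723 + F)) = 3*(723 - F) = 2169 - 3*F)
(L(Q(25), 598) + 1233448) + 2679181 = ((2169 - 3*25) + 1233448) + 2679181 = ((2169 - 75) + 1233448) + 2679181 = (2094 + 1233448) + 2679181 = 1235542 + 2679181 = 3914723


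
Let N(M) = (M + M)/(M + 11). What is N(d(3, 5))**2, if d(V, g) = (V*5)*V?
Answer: 2025/784 ≈ 2.5829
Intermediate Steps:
d(V, g) = 5*V**2 (d(V, g) = (5*V)*V = 5*V**2)
N(M) = 2*M/(11 + M) (N(M) = (2*M)/(11 + M) = 2*M/(11 + M))
N(d(3, 5))**2 = (2*(5*3**2)/(11 + 5*3**2))**2 = (2*(5*9)/(11 + 5*9))**2 = (2*45/(11 + 45))**2 = (2*45/56)**2 = (2*45*(1/56))**2 = (45/28)**2 = 2025/784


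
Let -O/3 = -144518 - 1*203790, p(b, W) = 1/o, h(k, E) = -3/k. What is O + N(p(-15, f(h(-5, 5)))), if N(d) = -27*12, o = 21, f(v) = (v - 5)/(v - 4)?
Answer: 1044600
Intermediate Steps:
f(v) = (-5 + v)/(-4 + v)
p(b, W) = 1/21
N(d) = -324
O = 1044924 (O = -3*(-144518 - 1*203790) = -3*(-144518 - 203790) = -3*(-348308) = 1044924)
O + N(p(-15, f(h(-5, 5)))) = 1044924 - 324 = 1044600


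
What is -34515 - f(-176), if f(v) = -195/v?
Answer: -6074835/176 ≈ -34516.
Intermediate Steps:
-34515 - f(-176) = -34515 - (-195)/(-176) = -34515 - (-195)*(-1)/176 = -34515 - 1*195/176 = -34515 - 195/176 = -6074835/176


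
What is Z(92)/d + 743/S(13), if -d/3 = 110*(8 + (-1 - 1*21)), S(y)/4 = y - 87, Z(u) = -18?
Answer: -286499/113960 ≈ -2.5140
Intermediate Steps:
S(y) = -348 + 4*y (S(y) = 4*(y - 87) = 4*(-87 + y) = -348 + 4*y)
d = 4620 (d = -330*(8 + (-1 - 1*21)) = -330*(8 + (-1 - 21)) = -330*(8 - 22) = -330*(-14) = -3*(-1540) = 4620)
Z(92)/d + 743/S(13) = -18/4620 + 743/(-348 + 4*13) = -18*1/4620 + 743/(-348 + 52) = -3/770 + 743/(-296) = -3/770 + 743*(-1/296) = -3/770 - 743/296 = -286499/113960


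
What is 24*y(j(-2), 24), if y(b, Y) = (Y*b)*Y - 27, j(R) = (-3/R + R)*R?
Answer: 13176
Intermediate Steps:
j(R) = R*(R - 3/R) (j(R) = (R - 3/R)*R = R*(R - 3/R))
y(b, Y) = -27 + b*Y² (y(b, Y) = b*Y² - 27 = -27 + b*Y²)
24*y(j(-2), 24) = 24*(-27 + (-3 + (-2)²)*24²) = 24*(-27 + (-3 + 4)*576) = 24*(-27 + 1*576) = 24*(-27 + 576) = 24*549 = 13176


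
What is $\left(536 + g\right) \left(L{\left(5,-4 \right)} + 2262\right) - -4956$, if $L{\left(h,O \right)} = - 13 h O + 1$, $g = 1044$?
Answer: $3991296$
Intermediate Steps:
$L{\left(h,O \right)} = 1 - 13 O h$ ($L{\left(h,O \right)} = - 13 O h + 1 = 1 - 13 O h$)
$\left(536 + g\right) \left(L{\left(5,-4 \right)} + 2262\right) - -4956 = \left(536 + 1044\right) \left(\left(1 - \left(-52\right) 5\right) + 2262\right) - -4956 = 1580 \left(\left(1 + 260\right) + 2262\right) + 4956 = 1580 \left(261 + 2262\right) + 4956 = 1580 \cdot 2523 + 4956 = 3986340 + 4956 = 3991296$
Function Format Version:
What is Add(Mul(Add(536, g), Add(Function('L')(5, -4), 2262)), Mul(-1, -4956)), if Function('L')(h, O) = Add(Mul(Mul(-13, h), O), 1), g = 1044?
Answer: 3991296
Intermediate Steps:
Function('L')(h, O) = Add(1, Mul(-13, O, h)) (Function('L')(h, O) = Add(Mul(-13, O, h), 1) = Add(1, Mul(-13, O, h)))
Add(Mul(Add(536, g), Add(Function('L')(5, -4), 2262)), Mul(-1, -4956)) = Add(Mul(Add(536, 1044), Add(Add(1, Mul(-13, -4, 5)), 2262)), Mul(-1, -4956)) = Add(Mul(1580, Add(Add(1, 260), 2262)), 4956) = Add(Mul(1580, Add(261, 2262)), 4956) = Add(Mul(1580, 2523), 4956) = Add(3986340, 4956) = 3991296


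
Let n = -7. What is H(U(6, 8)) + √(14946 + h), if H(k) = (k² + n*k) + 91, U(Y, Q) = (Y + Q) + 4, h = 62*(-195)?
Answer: 289 + 2*√714 ≈ 342.44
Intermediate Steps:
h = -12090
U(Y, Q) = 4 + Q + Y (U(Y, Q) = (Q + Y) + 4 = 4 + Q + Y)
H(k) = 91 + k² - 7*k (H(k) = (k² - 7*k) + 91 = 91 + k² - 7*k)
H(U(6, 8)) + √(14946 + h) = (91 + (4 + 8 + 6)² - 7*(4 + 8 + 6)) + √(14946 - 12090) = (91 + 18² - 7*18) + √2856 = (91 + 324 - 126) + 2*√714 = 289 + 2*√714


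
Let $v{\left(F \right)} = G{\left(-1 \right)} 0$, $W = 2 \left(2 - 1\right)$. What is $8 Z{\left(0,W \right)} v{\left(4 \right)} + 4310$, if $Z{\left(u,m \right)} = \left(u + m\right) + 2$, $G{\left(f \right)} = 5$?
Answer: $4310$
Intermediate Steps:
$W = 2$ ($W = 2 \cdot 1 = 2$)
$Z{\left(u,m \right)} = 2 + m + u$ ($Z{\left(u,m \right)} = \left(m + u\right) + 2 = 2 + m + u$)
$v{\left(F \right)} = 0$ ($v{\left(F \right)} = 5 \cdot 0 = 0$)
$8 Z{\left(0,W \right)} v{\left(4 \right)} + 4310 = 8 \left(2 + 2 + 0\right) 0 + 4310 = 8 \cdot 4 \cdot 0 + 4310 = 32 \cdot 0 + 4310 = 0 + 4310 = 4310$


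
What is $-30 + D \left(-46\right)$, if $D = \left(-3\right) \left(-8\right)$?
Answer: $-1134$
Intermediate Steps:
$D = 24$
$-30 + D \left(-46\right) = -30 + 24 \left(-46\right) = -30 - 1104 = -1134$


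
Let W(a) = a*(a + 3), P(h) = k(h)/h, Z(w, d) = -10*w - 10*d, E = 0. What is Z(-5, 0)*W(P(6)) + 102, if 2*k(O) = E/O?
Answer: 102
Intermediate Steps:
k(O) = 0 (k(O) = (0/O)/2 = (½)*0 = 0)
Z(w, d) = -10*d - 10*w
P(h) = 0 (P(h) = 0/h = 0)
W(a) = a*(3 + a)
Z(-5, 0)*W(P(6)) + 102 = (-10*0 - 10*(-5))*(0*(3 + 0)) + 102 = (0 + 50)*(0*3) + 102 = 50*0 + 102 = 0 + 102 = 102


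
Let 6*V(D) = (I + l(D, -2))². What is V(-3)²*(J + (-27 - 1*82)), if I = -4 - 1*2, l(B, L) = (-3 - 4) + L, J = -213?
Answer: -905625/2 ≈ -4.5281e+5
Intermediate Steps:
l(B, L) = -7 + L
I = -6 (I = -4 - 2 = -6)
V(D) = 75/2 (V(D) = (-6 + (-7 - 2))²/6 = (-6 - 9)²/6 = (⅙)*(-15)² = (⅙)*225 = 75/2)
V(-3)²*(J + (-27 - 1*82)) = (75/2)²*(-213 + (-27 - 1*82)) = 5625*(-213 + (-27 - 82))/4 = 5625*(-213 - 109)/4 = (5625/4)*(-322) = -905625/2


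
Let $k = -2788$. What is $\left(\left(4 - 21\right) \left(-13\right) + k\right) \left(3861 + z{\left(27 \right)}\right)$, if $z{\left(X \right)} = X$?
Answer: $-9980496$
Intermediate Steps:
$\left(\left(4 - 21\right) \left(-13\right) + k\right) \left(3861 + z{\left(27 \right)}\right) = \left(\left(4 - 21\right) \left(-13\right) - 2788\right) \left(3861 + 27\right) = \left(\left(-17\right) \left(-13\right) - 2788\right) 3888 = \left(221 - 2788\right) 3888 = \left(-2567\right) 3888 = -9980496$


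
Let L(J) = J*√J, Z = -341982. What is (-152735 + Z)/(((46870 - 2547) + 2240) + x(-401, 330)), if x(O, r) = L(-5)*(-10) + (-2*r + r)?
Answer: -22872251061/2137502789 + 24735850*I*√5/2137502789 ≈ -10.7 + 0.025876*I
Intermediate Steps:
L(J) = J^(3/2)
x(O, r) = -r + 50*I*√5 (x(O, r) = (-5)^(3/2)*(-10) + (-2*r + r) = -5*I*√5*(-10) - r = 50*I*√5 - r = -r + 50*I*√5)
(-152735 + Z)/(((46870 - 2547) + 2240) + x(-401, 330)) = (-152735 - 341982)/(((46870 - 2547) + 2240) + (-1*330 + 50*I*√5)) = -494717/((44323 + 2240) + (-330 + 50*I*√5)) = -494717/(46563 + (-330 + 50*I*√5)) = -494717/(46233 + 50*I*√5)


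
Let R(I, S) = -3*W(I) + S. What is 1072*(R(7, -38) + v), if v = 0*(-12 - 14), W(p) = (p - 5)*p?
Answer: -85760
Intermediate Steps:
W(p) = p*(-5 + p) (W(p) = (-5 + p)*p = p*(-5 + p))
R(I, S) = S - 3*I*(-5 + I) (R(I, S) = -3*I*(-5 + I) + S = S - 3*I*(-5 + I))
v = 0 (v = 0*(-26) = 0)
1072*(R(7, -38) + v) = 1072*((-38 - 3*7*(-5 + 7)) + 0) = 1072*((-38 - 3*7*2) + 0) = 1072*((-38 - 42) + 0) = 1072*(-80 + 0) = 1072*(-80) = -85760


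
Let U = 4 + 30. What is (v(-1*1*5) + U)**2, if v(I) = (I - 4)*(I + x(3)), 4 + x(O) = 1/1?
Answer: 11236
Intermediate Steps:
x(O) = -3 (x(O) = -4 + 1/1 = -4 + 1 = -3)
U = 34
v(I) = (-4 + I)*(-3 + I) (v(I) = (I - 4)*(I - 3) = (-4 + I)*(-3 + I))
(v(-1*1*5) + U)**2 = ((12 + (-1*1*5)**2 - 7*(-1*1)*5) + 34)**2 = ((12 + (-1*5)**2 - (-7)*5) + 34)**2 = ((12 + (-5)**2 - 7*(-5)) + 34)**2 = ((12 + 25 + 35) + 34)**2 = (72 + 34)**2 = 106**2 = 11236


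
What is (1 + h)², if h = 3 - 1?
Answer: 9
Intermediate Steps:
h = 2
(1 + h)² = (1 + 2)² = 3² = 9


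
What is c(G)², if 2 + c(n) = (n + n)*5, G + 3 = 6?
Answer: 784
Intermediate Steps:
G = 3 (G = -3 + 6 = 3)
c(n) = -2 + 10*n (c(n) = -2 + (n + n)*5 = -2 + (2*n)*5 = -2 + 10*n)
c(G)² = (-2 + 10*3)² = (-2 + 30)² = 28² = 784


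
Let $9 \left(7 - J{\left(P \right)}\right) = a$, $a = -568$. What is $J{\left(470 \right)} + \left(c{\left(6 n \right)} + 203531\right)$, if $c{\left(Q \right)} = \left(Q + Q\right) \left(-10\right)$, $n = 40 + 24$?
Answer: $\frac{1763290}{9} \approx 1.9592 \cdot 10^{5}$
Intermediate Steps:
$n = 64$
$J{\left(P \right)} = \frac{631}{9}$ ($J{\left(P \right)} = 7 - - \frac{568}{9} = 7 + \frac{568}{9} = \frac{631}{9}$)
$c{\left(Q \right)} = - 20 Q$ ($c{\left(Q \right)} = 2 Q \left(-10\right) = - 20 Q$)
$J{\left(470 \right)} + \left(c{\left(6 n \right)} + 203531\right) = \frac{631}{9} + \left(- 20 \cdot 6 \cdot 64 + 203531\right) = \frac{631}{9} + \left(\left(-20\right) 384 + 203531\right) = \frac{631}{9} + \left(-7680 + 203531\right) = \frac{631}{9} + 195851 = \frac{1763290}{9}$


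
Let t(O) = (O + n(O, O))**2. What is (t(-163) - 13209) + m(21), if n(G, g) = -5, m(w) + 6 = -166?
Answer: 14843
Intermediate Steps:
m(w) = -172 (m(w) = -6 - 166 = -172)
t(O) = (-5 + O)**2 (t(O) = (O - 5)**2 = (-5 + O)**2)
(t(-163) - 13209) + m(21) = ((-5 - 163)**2 - 13209) - 172 = ((-168)**2 - 13209) - 172 = (28224 - 13209) - 172 = 15015 - 172 = 14843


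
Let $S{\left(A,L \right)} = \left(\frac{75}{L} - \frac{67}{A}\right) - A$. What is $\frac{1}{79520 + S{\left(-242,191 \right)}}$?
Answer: $\frac{46222}{3686790111} \approx 1.2537 \cdot 10^{-5}$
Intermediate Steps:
$S{\left(A,L \right)} = - A - \frac{67}{A} + \frac{75}{L}$ ($S{\left(A,L \right)} = \left(- \frac{67}{A} + \frac{75}{L}\right) - A = - A - \frac{67}{A} + \frac{75}{L}$)
$\frac{1}{79520 + S{\left(-242,191 \right)}} = \frac{1}{79520 - \left(-242 - \frac{75}{191} - \frac{67}{242}\right)} = \frac{1}{79520 + \left(242 - - \frac{67}{242} + 75 \cdot \frac{1}{191}\right)} = \frac{1}{79520 + \left(242 + \frac{67}{242} + \frac{75}{191}\right)} = \frac{1}{79520 + \frac{11216671}{46222}} = \frac{1}{\frac{3686790111}{46222}} = \frac{46222}{3686790111}$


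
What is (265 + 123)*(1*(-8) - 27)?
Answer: -13580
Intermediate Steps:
(265 + 123)*(1*(-8) - 27) = 388*(-8 - 27) = 388*(-35) = -13580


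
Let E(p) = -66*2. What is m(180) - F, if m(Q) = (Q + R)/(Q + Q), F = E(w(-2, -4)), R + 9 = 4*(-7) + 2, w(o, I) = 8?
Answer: 9533/72 ≈ 132.40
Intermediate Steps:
R = -35 (R = -9 + (4*(-7) + 2) = -9 + (-28 + 2) = -9 - 26 = -35)
E(p) = -132
F = -132
m(Q) = (-35 + Q)/(2*Q) (m(Q) = (Q - 35)/(Q + Q) = (-35 + Q)/((2*Q)) = (-35 + Q)*(1/(2*Q)) = (-35 + Q)/(2*Q))
m(180) - F = (1/2)*(-35 + 180)/180 - 1*(-132) = (1/2)*(1/180)*145 + 132 = 29/72 + 132 = 9533/72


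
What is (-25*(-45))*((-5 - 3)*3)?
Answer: -27000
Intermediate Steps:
(-25*(-45))*((-5 - 3)*3) = 1125*(-8*3) = 1125*(-24) = -27000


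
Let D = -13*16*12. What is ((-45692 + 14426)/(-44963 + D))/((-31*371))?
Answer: -31266/545825959 ≈ -5.7282e-5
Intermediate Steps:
D = -2496 (D = -208*12 = -2496)
((-45692 + 14426)/(-44963 + D))/((-31*371)) = ((-45692 + 14426)/(-44963 - 2496))/((-31*371)) = -31266/(-47459)/(-11501) = -31266*(-1/47459)*(-1/11501) = (31266/47459)*(-1/11501) = -31266/545825959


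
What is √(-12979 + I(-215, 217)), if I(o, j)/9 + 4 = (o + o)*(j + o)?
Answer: I*√20755 ≈ 144.07*I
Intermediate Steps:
I(o, j) = -36 + 18*o*(j + o) (I(o, j) = -36 + 9*((o + o)*(j + o)) = -36 + 9*((2*o)*(j + o)) = -36 + 9*(2*o*(j + o)) = -36 + 18*o*(j + o))
√(-12979 + I(-215, 217)) = √(-12979 + (-36 + 18*(-215)² + 18*217*(-215))) = √(-12979 + (-36 + 18*46225 - 839790)) = √(-12979 + (-36 + 832050 - 839790)) = √(-12979 - 7776) = √(-20755) = I*√20755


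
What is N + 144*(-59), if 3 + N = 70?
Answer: -8429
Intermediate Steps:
N = 67 (N = -3 + 70 = 67)
N + 144*(-59) = 67 + 144*(-59) = 67 - 8496 = -8429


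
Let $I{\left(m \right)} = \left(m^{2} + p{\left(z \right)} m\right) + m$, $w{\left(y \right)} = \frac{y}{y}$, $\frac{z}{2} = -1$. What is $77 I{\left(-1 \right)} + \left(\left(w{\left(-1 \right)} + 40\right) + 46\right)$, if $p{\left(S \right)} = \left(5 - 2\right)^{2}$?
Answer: $-606$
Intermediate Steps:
$z = -2$ ($z = 2 \left(-1\right) = -2$)
$p{\left(S \right)} = 9$ ($p{\left(S \right)} = 3^{2} = 9$)
$w{\left(y \right)} = 1$
$I{\left(m \right)} = m^{2} + 10 m$ ($I{\left(m \right)} = \left(m^{2} + 9 m\right) + m = m^{2} + 10 m$)
$77 I{\left(-1 \right)} + \left(\left(w{\left(-1 \right)} + 40\right) + 46\right) = 77 \left(- (10 - 1)\right) + \left(\left(1 + 40\right) + 46\right) = 77 \left(\left(-1\right) 9\right) + \left(41 + 46\right) = 77 \left(-9\right) + 87 = -693 + 87 = -606$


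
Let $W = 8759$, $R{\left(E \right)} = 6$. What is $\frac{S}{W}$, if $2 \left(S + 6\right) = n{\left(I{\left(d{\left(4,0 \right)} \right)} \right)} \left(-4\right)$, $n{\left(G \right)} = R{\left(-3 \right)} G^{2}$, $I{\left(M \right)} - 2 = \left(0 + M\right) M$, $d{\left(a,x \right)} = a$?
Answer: $- \frac{3894}{8759} \approx -0.44457$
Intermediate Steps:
$I{\left(M \right)} = 2 + M^{2}$ ($I{\left(M \right)} = 2 + \left(0 + M\right) M = 2 + M M = 2 + M^{2}$)
$n{\left(G \right)} = 6 G^{2}$
$S = -3894$ ($S = -6 + \frac{6 \left(2 + 4^{2}\right)^{2} \left(-4\right)}{2} = -6 + \frac{6 \left(2 + 16\right)^{2} \left(-4\right)}{2} = -6 + \frac{6 \cdot 18^{2} \left(-4\right)}{2} = -6 + \frac{6 \cdot 324 \left(-4\right)}{2} = -6 + \frac{1944 \left(-4\right)}{2} = -6 + \frac{1}{2} \left(-7776\right) = -6 - 3888 = -3894$)
$\frac{S}{W} = - \frac{3894}{8759}$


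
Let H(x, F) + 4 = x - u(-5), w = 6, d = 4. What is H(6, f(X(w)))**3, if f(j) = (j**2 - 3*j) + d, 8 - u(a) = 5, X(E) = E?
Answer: -1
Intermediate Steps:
u(a) = 3 (u(a) = 8 - 1*5 = 8 - 5 = 3)
f(j) = 4 + j**2 - 3*j (f(j) = (j**2 - 3*j) + 4 = 4 + j**2 - 3*j)
H(x, F) = -7 + x (H(x, F) = -4 + (x - 1*3) = -4 + (x - 3) = -4 + (-3 + x) = -7 + x)
H(6, f(X(w)))**3 = (-7 + 6)**3 = (-1)**3 = -1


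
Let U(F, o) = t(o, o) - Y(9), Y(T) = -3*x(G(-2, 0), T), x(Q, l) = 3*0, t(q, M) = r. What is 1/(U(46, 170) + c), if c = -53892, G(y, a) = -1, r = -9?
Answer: -1/53901 ≈ -1.8553e-5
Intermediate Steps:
t(q, M) = -9
x(Q, l) = 0
Y(T) = 0 (Y(T) = -3*0 = 0)
U(F, o) = -9 (U(F, o) = -9 - 1*0 = -9 + 0 = -9)
1/(U(46, 170) + c) = 1/(-9 - 53892) = 1/(-53901) = -1/53901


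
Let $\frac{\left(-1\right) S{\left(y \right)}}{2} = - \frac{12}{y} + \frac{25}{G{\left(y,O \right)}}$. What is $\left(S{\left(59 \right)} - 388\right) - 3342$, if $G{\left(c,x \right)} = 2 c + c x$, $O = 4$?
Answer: $- \frac{660163}{177} \approx -3729.7$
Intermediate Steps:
$S{\left(y \right)} = \frac{47}{3 y}$ ($S{\left(y \right)} = - 2 \left(- \frac{12}{y} + \frac{25}{y \left(2 + 4\right)}\right) = - 2 \left(- \frac{12}{y} + \frac{25}{y 6}\right) = - 2 \left(- \frac{12}{y} + \frac{25}{6 y}\right) = - 2 \left(- \frac{47}{6 y}\right) = \frac{47}{3 y}$)
$\left(S{\left(59 \right)} - 388\right) - 3342 = \left(\frac{47}{3 \cdot 59} - 388\right) - 3342 = \left(\frac{47}{3} \cdot \frac{1}{59} - 388\right) - 3342 = \left(\frac{47}{177} - 388\right) - 3342 = - \frac{68629}{177} - 3342 = - \frac{660163}{177}$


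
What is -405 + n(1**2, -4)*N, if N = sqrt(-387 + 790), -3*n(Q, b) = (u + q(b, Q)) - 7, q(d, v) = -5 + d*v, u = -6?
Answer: -405 + 22*sqrt(403)/3 ≈ -257.78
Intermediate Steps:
n(Q, b) = 6 - Q*b/3 (n(Q, b) = -((-6 + (-5 + b*Q)) - 7)/3 = -((-6 + (-5 + Q*b)) - 7)/3 = -((-11 + Q*b) - 7)/3 = -(-18 + Q*b)/3 = 6 - Q*b/3)
N = sqrt(403) ≈ 20.075
-405 + n(1**2, -4)*N = -405 + (6 - 1/3*1**2*(-4))*sqrt(403) = -405 + (6 - 1/3*1*(-4))*sqrt(403) = -405 + (6 + 4/3)*sqrt(403) = -405 + 22*sqrt(403)/3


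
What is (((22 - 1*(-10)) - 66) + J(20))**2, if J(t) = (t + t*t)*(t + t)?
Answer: 281098756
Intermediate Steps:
J(t) = 2*t*(t + t**2) (J(t) = (t + t**2)*(2*t) = 2*t*(t + t**2))
(((22 - 1*(-10)) - 66) + J(20))**2 = (((22 - 1*(-10)) - 66) + 2*20**2*(1 + 20))**2 = (((22 + 10) - 66) + 2*400*21)**2 = ((32 - 66) + 16800)**2 = (-34 + 16800)**2 = 16766**2 = 281098756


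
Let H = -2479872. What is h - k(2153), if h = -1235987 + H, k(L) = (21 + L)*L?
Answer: -8396481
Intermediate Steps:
k(L) = L*(21 + L)
h = -3715859 (h = -1235987 - 2479872 = -3715859)
h - k(2153) = -3715859 - 2153*(21 + 2153) = -3715859 - 2153*2174 = -3715859 - 1*4680622 = -3715859 - 4680622 = -8396481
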